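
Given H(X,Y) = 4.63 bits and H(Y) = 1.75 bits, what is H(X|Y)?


H(X|Y) = H(X,Y) - H(Y) = 4.63 - 1.75 = 2.88

2.88 bits


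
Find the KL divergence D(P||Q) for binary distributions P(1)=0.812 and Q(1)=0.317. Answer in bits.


KL = p*log2(p/q) + (1-p)*log2((1-p)/(1-q)) = 0.812*log2(0.812/0.317) + 0.188*log2(0.188/0.683) = 0.752

0.752 bits


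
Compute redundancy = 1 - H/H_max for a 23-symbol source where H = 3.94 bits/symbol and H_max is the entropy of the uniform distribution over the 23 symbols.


H_max = log2(K) = log2(23) = 4.5236 bits/symbol. Redundancy = 1 - H/H_max = 1 - 3.94/4.5236 = 1 - 0.871 = 0.129

0.129


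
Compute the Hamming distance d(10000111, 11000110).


Count differing positions: . ^ . . . . . ^ = 2 differences

2


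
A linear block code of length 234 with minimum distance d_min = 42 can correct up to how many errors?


Correction capability = floor((d-1)/2) = floor((42-1)/2) = 20

20 errors


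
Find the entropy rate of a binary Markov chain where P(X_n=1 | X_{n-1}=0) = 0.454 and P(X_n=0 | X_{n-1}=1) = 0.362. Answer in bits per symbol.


Stationary distribution: pi_0 = p10/(p01+p10) = 0.4436, pi_1 = 0.5564. Entropy rate H' = pi_0*H(p01) + pi_1*H(p10) = 0.4436*0.9939 + 0.5564*0.9443 = 0.9663

0.9663 bits/symbol


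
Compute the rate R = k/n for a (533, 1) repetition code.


Rate = k/n = 1/533

1/533


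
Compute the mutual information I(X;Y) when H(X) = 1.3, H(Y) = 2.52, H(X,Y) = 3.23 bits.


I(X;Y) = H(X) + H(Y) - H(X,Y) = 1.3 + 2.52 - 3.23 = 0.59

0.59 bits


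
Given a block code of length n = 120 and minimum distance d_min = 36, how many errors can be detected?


Detection capability = d_min - 1 = 36 - 1 = 35

35 errors


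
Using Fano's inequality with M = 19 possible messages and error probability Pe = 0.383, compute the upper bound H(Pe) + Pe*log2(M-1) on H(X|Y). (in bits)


H(Pe) = -Pe*log2(Pe) - (1-Pe)*log2(1-Pe) = -0.383*log2(0.383) - 0.617*log2(0.617) = 0.530296 + 0.429838 = 0.9601. Pe*log2(M-1) = 0.383*log2(18) = 1.597081. Bound = H(Pe) + Pe*log2(M-1) = 0.530296 + 0.429838 + 1.597081 = 2.5572

2.5572 bits


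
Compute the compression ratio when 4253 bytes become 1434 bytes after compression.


Ratio = original / compressed = 4253 / 1434 = 2.9658

2.9658


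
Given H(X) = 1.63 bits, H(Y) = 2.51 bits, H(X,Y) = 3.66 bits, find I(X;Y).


I(X;Y) = H(X) + H(Y) - H(X,Y) = 1.63 + 2.51 - 3.66 = 0.48

0.48 bits


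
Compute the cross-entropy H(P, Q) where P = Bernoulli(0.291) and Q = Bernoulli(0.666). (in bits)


H(P,Q) = -p*log2(q) - (1-p)*log2(1-q). -0.291*log2(0.666) = 0.170644; -0.709*log2(0.334) = 1.121695. H(P,Q) = 0.170644 + 1.121695 = 1.2923

1.2923 bits


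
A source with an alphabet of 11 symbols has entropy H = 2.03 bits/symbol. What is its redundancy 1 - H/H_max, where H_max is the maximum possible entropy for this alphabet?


H_max = log2(K) = log2(11) = 3.4594 bits/symbol. Redundancy = 1 - H/H_max = 1 - 2.03/3.4594 = 1 - 0.5868 = 0.4132

0.4132


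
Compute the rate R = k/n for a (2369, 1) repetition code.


Rate = k/n = 1/2369

1/2369


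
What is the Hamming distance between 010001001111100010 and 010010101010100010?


Count differing positions: . . . . ^ ^ ^ . . ^ . ^ . . . . . . = 5 differences

5


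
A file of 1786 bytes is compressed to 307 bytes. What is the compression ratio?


Ratio = original / compressed = 1786 / 307 = 5.8176

5.8176


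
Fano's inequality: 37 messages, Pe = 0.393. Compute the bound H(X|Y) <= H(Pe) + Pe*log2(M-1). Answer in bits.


H(Pe) = -Pe*log2(Pe) - (1-Pe)*log2(1-Pe) = -0.393*log2(0.393) - 0.607*log2(0.607) = 0.529528 + 0.437181 = 0.9667. Pe*log2(M-1) = 0.393*log2(36) = 2.031781. Bound = H(Pe) + Pe*log2(M-1) = 0.529528 + 0.437181 + 2.031781 = 2.9985

2.9985 bits


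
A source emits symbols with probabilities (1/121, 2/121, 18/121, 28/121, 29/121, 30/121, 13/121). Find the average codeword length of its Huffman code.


Huffman construction (repeatedly merge the two least-probable nodes; each merge adds 1 bit to every symbol beneath it): 1/121 + 2/121 = 3/121; 3/121 + 13/121 = 16/121; 16/121 + 18/121 = 34/121; 28/121 + 29/121 = 57/121; 30/121 + 34/121 = 64/121; 57/121 + 64/121 = 1. Resulting codeword lengths (in the order the probabilities were given): (5, 5, 3, 2, 2, 2, 4). L_avg = sum(p_i * l_i) = 1/121*5 + 2/121*5 + 18/121*3 + 28/121*2 + 29/121*2 + 30/121*2 + 13/121*4 = 295/121 = 2.438

2.438 bits


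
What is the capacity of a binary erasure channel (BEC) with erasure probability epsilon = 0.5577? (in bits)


C = 1 - epsilon = 1 - 0.5577 = 0.4423

0.4423 bits


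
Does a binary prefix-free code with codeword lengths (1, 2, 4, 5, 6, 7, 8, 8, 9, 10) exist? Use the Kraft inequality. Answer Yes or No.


Kraft sum = sum(2^(-l_i)) = 0.8779, need <= 1. Result: satisfied (a binary prefix-free code with these lengths exists)

Yes


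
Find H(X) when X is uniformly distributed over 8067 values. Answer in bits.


H = log2(n) = log2(8067) = 12.9778

12.9778 bits


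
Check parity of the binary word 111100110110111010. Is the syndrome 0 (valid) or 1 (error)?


Syndrome = XOR of all bits = 1 XOR 1 XOR 1 XOR 1 XOR 0 XOR 0 XOR 1 XOR 1 XOR 0 XOR 1 XOR 1 XOR 0 XOR 1 XOR 1 XOR 1 XOR 0 XOR 1 XOR 0 = 0

0


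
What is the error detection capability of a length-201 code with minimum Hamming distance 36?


Detection capability = d_min - 1 = 36 - 1 = 35

35 errors


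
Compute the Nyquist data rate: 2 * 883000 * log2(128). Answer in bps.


Rate = 2 * B * log2(M) = 2 * 883000 * 7.0 = 12362000.0

12362000.0 bps


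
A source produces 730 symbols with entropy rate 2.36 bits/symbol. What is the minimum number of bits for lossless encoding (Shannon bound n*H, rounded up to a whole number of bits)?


Minimum bits >= n * H = 730 * 2.36 = 1722.8, rounded up to a whole number of bits = 1723

1723 bits


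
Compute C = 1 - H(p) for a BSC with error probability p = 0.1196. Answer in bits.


H(p) = -p*log2(p) - (1-p)*log2(1-p) = -0.1196*log2(0.1196) - 0.8804*log2(0.8804) = 0.366420 + 0.161790 = 0.5282. C = 1 - H(p) = 1 - 0.5282 = 0.4718

0.4718 bits


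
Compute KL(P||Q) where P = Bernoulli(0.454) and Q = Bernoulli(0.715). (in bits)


KL = p*log2(p/q) + (1-p)*log2((1-p)/(1-q)) = 0.454*log2(0.454/0.715) + 0.546*log2(0.546/0.285) = 0.2146

0.2146 bits


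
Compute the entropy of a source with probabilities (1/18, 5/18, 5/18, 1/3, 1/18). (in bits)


H = -sum(p_i * log2(p_i)). Terms: -(1/18)*log2(1/18) = 0.231663; -(5/18)*log2(5/18) = 0.513332; -(5/18)*log2(5/18) = 0.513332; -(1/3)*log2(1/3) = 0.528321; -(1/18)*log2(1/18) = 0.231663. H = 0.231663 + 0.513332 + 0.513332 + 0.528321 + 0.231663 = 2.0183

2.0183 bits


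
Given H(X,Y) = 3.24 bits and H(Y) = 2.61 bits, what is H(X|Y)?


H(X|Y) = H(X,Y) - H(Y) = 3.24 - 2.61 = 0.63

0.63 bits


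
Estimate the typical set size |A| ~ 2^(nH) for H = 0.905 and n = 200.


log2|A_typical| = nH = 200 * 0.905 = 181.0, so |A_typical| ~ 2^181.0 = 3.065e+54

3.065e+54


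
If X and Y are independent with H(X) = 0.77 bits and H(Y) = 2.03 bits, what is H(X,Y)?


For independent variables, H(X,Y) = H(X) + H(Y) = 0.77 + 2.03 = 2.8

2.8 bits


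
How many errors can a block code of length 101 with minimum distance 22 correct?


Correction capability = floor((d-1)/2) = floor((22-1)/2) = 10

10 errors


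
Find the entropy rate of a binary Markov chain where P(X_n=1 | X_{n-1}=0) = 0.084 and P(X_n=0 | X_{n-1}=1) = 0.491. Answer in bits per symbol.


Stationary distribution: pi_0 = p10/(p01+p10) = 0.8539, pi_1 = 0.1461. Entropy rate H' = pi_0*H(p01) + pi_1*H(p10) = 0.8539*0.4161 + 0.1461*0.9998 = 0.5014

0.5014 bits/symbol


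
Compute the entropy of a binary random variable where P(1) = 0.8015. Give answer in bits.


H = -p*log2(p) - (1-p)*log2(1-p). -0.8015*log2(0.8015) = 0.255859; -0.1985*log2(0.1985) = 0.463059. H = 0.255859 + 0.463059 = 0.7189

0.7189 bits


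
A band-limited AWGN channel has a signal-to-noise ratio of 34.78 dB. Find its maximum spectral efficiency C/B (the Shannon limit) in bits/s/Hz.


SNR_linear = 10^(34.78/10) = 3006.0763; C/B = log2(1 + SNR_linear) = log2(1 + 3006.0763) = 11.5541

11.5541 bits/s/Hz


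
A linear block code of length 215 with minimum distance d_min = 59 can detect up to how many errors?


Detection capability = d_min - 1 = 59 - 1 = 58

58 errors


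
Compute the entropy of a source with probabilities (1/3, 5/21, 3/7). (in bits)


H = -sum(p_i * log2(p_i)). Terms: -(1/3)*log2(1/3) = 0.528321; -(5/21)*log2(5/21) = 0.492950; -(3/7)*log2(3/7) = 0.523882. H = 0.528321 + 0.492950 + 0.523882 = 1.5452

1.5452 bits


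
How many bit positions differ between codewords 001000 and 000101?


Count differing positions: . . ^ ^ . ^ = 3 differences

3


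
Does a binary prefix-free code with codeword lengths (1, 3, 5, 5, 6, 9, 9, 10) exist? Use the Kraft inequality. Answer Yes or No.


Kraft sum = sum(2^(-l_i)) = 0.708, need <= 1. Result: satisfied (a binary prefix-free code with these lengths exists)

Yes


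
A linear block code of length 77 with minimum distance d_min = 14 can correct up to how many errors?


Correction capability = floor((d-1)/2) = floor((14-1)/2) = 6

6 errors


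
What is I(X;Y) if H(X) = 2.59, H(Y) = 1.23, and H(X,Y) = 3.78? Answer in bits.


I(X;Y) = H(X) + H(Y) - H(X,Y) = 2.59 + 1.23 - 3.78 = 0.04

0.04 bits


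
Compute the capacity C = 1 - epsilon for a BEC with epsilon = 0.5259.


C = 1 - epsilon = 1 - 0.5259 = 0.4741

0.4741 bits


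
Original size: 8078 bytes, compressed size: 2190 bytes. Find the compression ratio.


Ratio = original / compressed = 8078 / 2190 = 3.6886

3.6886


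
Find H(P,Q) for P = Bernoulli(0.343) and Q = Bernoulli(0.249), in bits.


H(P,Q) = -p*log2(q) - (1-p)*log2(1-q). -0.343*log2(0.249) = 0.687983; -0.657*log2(0.751) = 0.271417. H(P,Q) = 0.687983 + 0.271417 = 0.9594

0.9594 bits


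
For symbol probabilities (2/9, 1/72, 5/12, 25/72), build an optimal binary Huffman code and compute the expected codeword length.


Huffman construction (repeatedly merge the two least-probable nodes; each merge adds 1 bit to every symbol beneath it): 1/72 + 2/9 = 17/72; 17/72 + 25/72 = 7/12; 5/12 + 7/12 = 1. Resulting codeword lengths (in the order the probabilities were given): (3, 3, 1, 2). L_avg = sum(p_i * l_i) = 2/9*3 + 1/72*3 + 5/12*1 + 25/72*2 = 131/72 = 1.8194

1.8194 bits


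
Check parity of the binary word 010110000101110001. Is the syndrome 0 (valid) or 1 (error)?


Syndrome = XOR of all bits = 0 XOR 1 XOR 0 XOR 1 XOR 1 XOR 0 XOR 0 XOR 0 XOR 0 XOR 1 XOR 0 XOR 1 XOR 1 XOR 1 XOR 0 XOR 0 XOR 0 XOR 1 = 0

0


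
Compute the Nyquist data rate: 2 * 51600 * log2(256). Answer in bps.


Rate = 2 * B * log2(M) = 2 * 51600 * 8.0 = 825600.0

825600.0 bps


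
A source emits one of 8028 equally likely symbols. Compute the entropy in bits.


H = log2(n) = log2(8028) = 12.9708

12.9708 bits


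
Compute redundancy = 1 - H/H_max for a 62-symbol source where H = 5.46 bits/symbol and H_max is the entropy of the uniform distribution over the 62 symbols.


H_max = log2(K) = log2(62) = 5.9542 bits/symbol. Redundancy = 1 - H/H_max = 1 - 5.46/5.9542 = 1 - 0.917 = 0.083

0.083


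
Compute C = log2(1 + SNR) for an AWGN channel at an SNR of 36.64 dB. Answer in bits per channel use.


SNR_linear = 10^(36.64/10) = 4613.1757; C = log2(1 + SNR_linear) = log2(1 + 4613.1757) = 12.1719

12.1719 bits/channel use


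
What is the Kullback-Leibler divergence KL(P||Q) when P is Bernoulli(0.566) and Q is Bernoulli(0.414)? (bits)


KL = p*log2(p/q) + (1-p)*log2((1-p)/(1-q)) = 0.566*log2(0.566/0.414) + 0.434*log2(0.434/0.586) = 0.0674

0.0674 bits


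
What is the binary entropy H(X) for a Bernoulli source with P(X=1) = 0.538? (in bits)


H = -p*log2(p) - (1-p)*log2(1-p). -0.538*log2(0.538) = 0.481145; -0.462*log2(0.462) = 0.514684. H = 0.481145 + 0.514684 = 0.9958

0.9958 bits


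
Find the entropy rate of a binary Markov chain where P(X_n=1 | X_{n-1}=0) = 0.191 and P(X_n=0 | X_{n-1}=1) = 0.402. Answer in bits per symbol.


Stationary distribution: pi_0 = p10/(p01+p10) = 0.6779, pi_1 = 0.3221. Entropy rate H' = pi_0*H(p01) + pi_1*H(p10) = 0.6779*0.7036 + 0.3221*0.9721 = 0.7901

0.7901 bits/symbol


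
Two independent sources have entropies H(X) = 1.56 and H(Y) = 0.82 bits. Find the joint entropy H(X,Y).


For independent variables, H(X,Y) = H(X) + H(Y) = 1.56 + 0.82 = 2.38

2.38 bits


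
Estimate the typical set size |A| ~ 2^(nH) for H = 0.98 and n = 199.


log2|A_typical| = nH = 199 * 0.98 = 195.02, so |A_typical| ~ 2^195.02 = 5.092e+58

5.092e+58


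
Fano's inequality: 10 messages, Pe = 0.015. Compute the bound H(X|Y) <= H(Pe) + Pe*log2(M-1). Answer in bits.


H(Pe) = -Pe*log2(Pe) - (1-Pe)*log2(1-Pe) = -0.015*log2(0.015) - 0.985*log2(0.985) = 0.090883 + 0.021477 = 0.1124. Pe*log2(M-1) = 0.015*log2(9) = 0.047549. Bound = H(Pe) + Pe*log2(M-1) = 0.090883 + 0.021477 + 0.047549 = 0.1599

0.1599 bits


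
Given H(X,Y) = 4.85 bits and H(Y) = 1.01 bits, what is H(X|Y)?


H(X|Y) = H(X,Y) - H(Y) = 4.85 - 1.01 = 3.84

3.84 bits


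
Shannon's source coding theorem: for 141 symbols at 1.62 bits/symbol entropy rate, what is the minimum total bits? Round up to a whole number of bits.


Minimum bits >= n * H = 141 * 1.62 = 228.42, rounded up to a whole number of bits = 229

229 bits


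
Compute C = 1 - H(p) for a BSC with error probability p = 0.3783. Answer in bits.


H(p) = -p*log2(p) - (1-p)*log2(1-p) = -0.3783*log2(0.3783) - 0.6217*log2(0.6217) = 0.530527 + 0.426306 = 0.9568. C = 1 - H(p) = 1 - 0.9568 = 0.0432

0.0432 bits


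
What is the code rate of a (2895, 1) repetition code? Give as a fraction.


Rate = k/n = 1/2895

1/2895


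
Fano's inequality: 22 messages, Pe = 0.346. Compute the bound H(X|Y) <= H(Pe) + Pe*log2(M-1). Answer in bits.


H(Pe) = -Pe*log2(Pe) - (1-Pe)*log2(1-Pe) = -0.346*log2(0.346) - 0.654*log2(0.654) = 0.529780 + 0.400665 = 0.9304. Pe*log2(M-1) = 0.346*log2(21) = 1.519742. Bound = H(Pe) + Pe*log2(M-1) = 0.529780 + 0.400665 + 1.519742 = 2.4502

2.4502 bits


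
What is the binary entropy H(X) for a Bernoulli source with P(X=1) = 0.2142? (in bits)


H = -p*log2(p) - (1-p)*log2(1-p). -0.2142*log2(0.2142) = 0.476160; -0.7858*log2(0.7858) = 0.273274. H = 0.476160 + 0.273274 = 0.7494

0.7494 bits


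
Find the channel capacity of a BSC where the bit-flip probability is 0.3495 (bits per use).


H(p) = -p*log2(p) - (1-p)*log2(1-p) = -0.3495*log2(0.3495) - 0.6505*log2(0.6505) = 0.530064 + 0.403557 = 0.9336. C = 1 - H(p) = 1 - 0.9336 = 0.0664

0.0664 bits


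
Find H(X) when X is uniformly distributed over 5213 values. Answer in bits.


H = log2(n) = log2(5213) = 12.3479

12.3479 bits


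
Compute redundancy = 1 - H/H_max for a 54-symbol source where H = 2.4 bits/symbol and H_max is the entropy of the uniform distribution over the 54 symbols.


H_max = log2(K) = log2(54) = 5.7549 bits/symbol. Redundancy = 1 - H/H_max = 1 - 2.4/5.7549 = 1 - 0.417 = 0.583

0.583


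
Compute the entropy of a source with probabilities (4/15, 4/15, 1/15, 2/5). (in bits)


H = -sum(p_i * log2(p_i)). Terms: -(4/15)*log2(4/15) = 0.508504; -(4/15)*log2(4/15) = 0.508504; -(1/15)*log2(1/15) = 0.260459; -(2/5)*log2(2/5) = 0.528771. H = 0.508504 + 0.508504 + 0.260459 + 0.528771 = 1.8062

1.8062 bits


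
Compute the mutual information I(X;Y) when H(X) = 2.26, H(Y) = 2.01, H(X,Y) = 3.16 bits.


I(X;Y) = H(X) + H(Y) - H(X,Y) = 2.26 + 2.01 - 3.16 = 1.11

1.11 bits


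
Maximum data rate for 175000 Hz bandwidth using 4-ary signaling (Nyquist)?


Rate = 2 * B * log2(M) = 2 * 175000 * 2.0 = 700000.0

700000.0 bps


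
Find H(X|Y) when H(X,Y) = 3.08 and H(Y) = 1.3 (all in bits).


H(X|Y) = H(X,Y) - H(Y) = 3.08 - 1.3 = 1.78

1.78 bits


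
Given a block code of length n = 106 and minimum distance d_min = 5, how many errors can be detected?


Detection capability = d_min - 1 = 5 - 1 = 4

4 errors


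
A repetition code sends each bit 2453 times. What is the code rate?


Rate = k/n = 1/2453

1/2453


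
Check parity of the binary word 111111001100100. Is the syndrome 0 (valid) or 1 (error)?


Syndrome = XOR of all bits = 1 XOR 1 XOR 1 XOR 1 XOR 1 XOR 1 XOR 0 XOR 0 XOR 1 XOR 1 XOR 0 XOR 0 XOR 1 XOR 0 XOR 0 = 1

1


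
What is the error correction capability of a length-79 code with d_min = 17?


Correction capability = floor((d-1)/2) = floor((17-1)/2) = 8

8 errors


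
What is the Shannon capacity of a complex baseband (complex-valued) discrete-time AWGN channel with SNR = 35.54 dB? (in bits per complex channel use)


SNR_linear = 10^(35.54/10) = 3580.9644; C = log2(1 + SNR_linear) = log2(1 + 3580.9644) = 11.8065

11.8065 bits/channel use


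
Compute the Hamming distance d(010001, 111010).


Count differing positions: ^ . ^ . ^ ^ = 4 differences

4


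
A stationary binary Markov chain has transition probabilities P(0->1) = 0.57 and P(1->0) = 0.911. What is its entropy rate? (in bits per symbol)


Stationary distribution: pi_0 = p10/(p01+p10) = 0.6151, pi_1 = 0.3849. Entropy rate H' = pi_0*H(p01) + pi_1*H(p10) = 0.6151*0.9858 + 0.3849*0.4331 = 0.7731

0.7731 bits/symbol


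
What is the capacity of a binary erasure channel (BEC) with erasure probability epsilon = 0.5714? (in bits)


C = 1 - epsilon = 1 - 0.5714 = 0.4286

0.4286 bits


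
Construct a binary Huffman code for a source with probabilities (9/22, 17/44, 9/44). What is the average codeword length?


Huffman construction (repeatedly merge the two least-probable nodes; each merge adds 1 bit to every symbol beneath it): 9/44 + 17/44 = 13/22; 9/22 + 13/22 = 1. Resulting codeword lengths (in the order the probabilities were given): (1, 2, 2). L_avg = sum(p_i * l_i) = 9/22*1 + 17/44*2 + 9/44*2 = 35/22 = 1.5909

1.5909 bits


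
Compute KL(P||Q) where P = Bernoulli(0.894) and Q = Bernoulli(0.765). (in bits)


KL = p*log2(p/q) + (1-p)*log2((1-p)/(1-q)) = 0.894*log2(0.894/0.765) + 0.106*log2(0.106/0.235) = 0.0792

0.0792 bits


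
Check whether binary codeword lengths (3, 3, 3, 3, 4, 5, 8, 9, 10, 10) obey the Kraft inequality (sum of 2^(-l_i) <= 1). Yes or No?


Kraft sum = sum(2^(-l_i)) = 0.6016, need <= 1. Result: satisfied (a binary prefix-free code with these lengths exists)

Yes


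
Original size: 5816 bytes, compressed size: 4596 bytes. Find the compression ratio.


Ratio = original / compressed = 5816 / 4596 = 1.2654

1.2654


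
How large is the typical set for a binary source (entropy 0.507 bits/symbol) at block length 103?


log2|A_typical| = nH = 103 * 0.507 = 52.221, so |A_typical| ~ 2^52.221 = 5.249e+15

5.249e+15


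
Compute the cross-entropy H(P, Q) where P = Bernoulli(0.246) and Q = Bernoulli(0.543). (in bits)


H(P,Q) = -p*log2(q) - (1-p)*log2(1-q). -0.246*log2(0.543) = 0.216720; -0.754*log2(0.457) = 0.851819. H(P,Q) = 0.216720 + 0.851819 = 1.0685

1.0685 bits


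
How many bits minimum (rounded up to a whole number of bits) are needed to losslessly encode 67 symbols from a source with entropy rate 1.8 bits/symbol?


Minimum bits >= n * H = 67 * 1.8 = 120.6, rounded up to a whole number of bits = 121

121 bits


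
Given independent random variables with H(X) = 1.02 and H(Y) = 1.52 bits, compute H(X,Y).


For independent variables, H(X,Y) = H(X) + H(Y) = 1.02 + 1.52 = 2.54

2.54 bits


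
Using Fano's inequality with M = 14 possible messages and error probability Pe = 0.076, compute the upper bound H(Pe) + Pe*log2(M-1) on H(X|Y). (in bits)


H(Pe) = -Pe*log2(Pe) - (1-Pe)*log2(1-Pe) = -0.076*log2(0.076) - 0.924*log2(0.924) = 0.282557 + 0.105369 = 0.3879. Pe*log2(M-1) = 0.076*log2(13) = 0.281233. Bound = H(Pe) + Pe*log2(M-1) = 0.282557 + 0.105369 + 0.281233 = 0.6692

0.6692 bits


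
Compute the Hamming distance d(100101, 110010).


Count differing positions: . ^ . ^ ^ ^ = 4 differences

4


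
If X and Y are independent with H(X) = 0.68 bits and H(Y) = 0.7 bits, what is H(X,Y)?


For independent variables, H(X,Y) = H(X) + H(Y) = 0.68 + 0.7 = 1.38

1.38 bits


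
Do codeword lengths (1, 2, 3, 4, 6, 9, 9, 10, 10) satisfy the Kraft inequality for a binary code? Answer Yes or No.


Kraft sum = sum(2^(-l_i)) = 0.959, need <= 1. Result: satisfied (a binary prefix-free code with these lengths exists)

Yes


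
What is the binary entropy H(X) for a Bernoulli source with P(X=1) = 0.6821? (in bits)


H = -p*log2(p) - (1-p)*log2(1-p). -0.6821*log2(0.6821) = 0.376482; -0.3179*log2(0.3179) = 0.525602. H = 0.376482 + 0.525602 = 0.9021

0.9021 bits


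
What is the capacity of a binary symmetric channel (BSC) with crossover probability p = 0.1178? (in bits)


H(p) = -p*log2(p) - (1-p)*log2(1-p) = -0.1178*log2(0.1178) - 0.8822*log2(0.8822) = 0.363482 + 0.159521 = 0.523. C = 1 - H(p) = 1 - 0.523 = 0.477

0.477 bits


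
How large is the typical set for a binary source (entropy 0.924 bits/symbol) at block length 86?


log2|A_typical| = nH = 86 * 0.924 = 79.464, so |A_typical| ~ 2^79.464 = 8.338e+23

8.338e+23


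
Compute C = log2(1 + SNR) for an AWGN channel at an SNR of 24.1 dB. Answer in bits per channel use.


SNR_linear = 10^(24.1/10) = 257.0396; C = log2(1 + SNR_linear) = log2(1 + 257.0396) = 8.0114

8.0114 bits/channel use


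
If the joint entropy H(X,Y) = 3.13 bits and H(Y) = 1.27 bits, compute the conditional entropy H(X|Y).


H(X|Y) = H(X,Y) - H(Y) = 3.13 - 1.27 = 1.86

1.86 bits


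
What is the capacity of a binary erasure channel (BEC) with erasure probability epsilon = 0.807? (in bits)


C = 1 - epsilon = 1 - 0.807 = 0.193

0.193 bits


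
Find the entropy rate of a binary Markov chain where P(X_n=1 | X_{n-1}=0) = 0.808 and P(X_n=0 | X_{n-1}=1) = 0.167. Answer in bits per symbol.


Stationary distribution: pi_0 = p10/(p01+p10) = 0.1713, pi_1 = 0.8287. Entropy rate H' = pi_0*H(p01) + pi_1*H(p10) = 0.1713*0.7056 + 0.8287*0.6508 = 0.6602

0.6602 bits/symbol


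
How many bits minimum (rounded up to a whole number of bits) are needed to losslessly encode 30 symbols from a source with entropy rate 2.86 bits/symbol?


Minimum bits >= n * H = 30 * 2.86 = 85.8, rounded up to a whole number of bits = 86

86 bits


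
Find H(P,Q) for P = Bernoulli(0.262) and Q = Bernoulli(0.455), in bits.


H(P,Q) = -p*log2(q) - (1-p)*log2(1-q). -0.262*log2(0.455) = 0.297648; -0.738*log2(0.545) = 0.646246. H(P,Q) = 0.297648 + 0.646246 = 0.9439

0.9439 bits


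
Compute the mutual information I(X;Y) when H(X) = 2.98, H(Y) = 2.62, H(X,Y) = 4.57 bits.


I(X;Y) = H(X) + H(Y) - H(X,Y) = 2.98 + 2.62 - 4.57 = 1.03

1.03 bits


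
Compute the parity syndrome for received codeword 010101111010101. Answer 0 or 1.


Syndrome = XOR of all bits = 0 XOR 1 XOR 0 XOR 1 XOR 0 XOR 1 XOR 1 XOR 1 XOR 1 XOR 0 XOR 1 XOR 0 XOR 1 XOR 0 XOR 1 = 1

1


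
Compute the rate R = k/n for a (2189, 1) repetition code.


Rate = k/n = 1/2189

1/2189


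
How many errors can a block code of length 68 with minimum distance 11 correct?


Correction capability = floor((d-1)/2) = floor((11-1)/2) = 5

5 errors


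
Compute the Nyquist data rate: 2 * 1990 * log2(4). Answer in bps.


Rate = 2 * B * log2(M) = 2 * 1990 * 2.0 = 7960.0

7960.0 bps


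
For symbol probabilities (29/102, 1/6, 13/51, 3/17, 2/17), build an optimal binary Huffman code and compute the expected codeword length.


Huffman construction (repeatedly merge the two least-probable nodes; each merge adds 1 bit to every symbol beneath it): 2/17 + 1/6 = 29/102; 3/17 + 13/51 = 22/51; 29/102 + 29/102 = 29/51; 22/51 + 29/51 = 1. Resulting codeword lengths (in the order the probabilities were given): (2, 3, 2, 2, 3). L_avg = sum(p_i * l_i) = 29/102*2 + 1/6*3 + 13/51*2 + 3/17*2 + 2/17*3 = 233/102 = 2.2843

2.2843 bits


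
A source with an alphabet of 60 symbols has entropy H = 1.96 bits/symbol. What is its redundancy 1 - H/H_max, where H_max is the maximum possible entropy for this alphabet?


H_max = log2(K) = log2(60) = 5.9069 bits/symbol. Redundancy = 1 - H/H_max = 1 - 1.96/5.9069 = 1 - 0.3318 = 0.6682

0.6682


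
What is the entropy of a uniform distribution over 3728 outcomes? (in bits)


H = log2(n) = log2(3728) = 11.8642

11.8642 bits


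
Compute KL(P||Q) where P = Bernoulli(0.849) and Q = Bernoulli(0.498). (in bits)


KL = p*log2(p/q) + (1-p)*log2((1-p)/(1-q)) = 0.849*log2(0.849/0.498) + 0.151*log2(0.151/0.502) = 0.3917

0.3917 bits


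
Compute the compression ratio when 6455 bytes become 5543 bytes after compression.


Ratio = original / compressed = 6455 / 5543 = 1.1645

1.1645


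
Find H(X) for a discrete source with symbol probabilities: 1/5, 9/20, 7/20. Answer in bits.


H = -sum(p_i * log2(p_i)). Terms: -(1/5)*log2(1/5) = 0.464386; -(9/20)*log2(9/20) = 0.518401; -(7/20)*log2(7/20) = 0.530101. H = 0.464386 + 0.518401 + 0.530101 = 1.5129

1.5129 bits


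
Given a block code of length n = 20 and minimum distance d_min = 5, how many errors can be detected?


Detection capability = d_min - 1 = 5 - 1 = 4

4 errors


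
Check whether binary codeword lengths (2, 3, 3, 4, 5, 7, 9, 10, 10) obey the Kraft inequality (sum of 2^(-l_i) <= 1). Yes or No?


Kraft sum = sum(2^(-l_i)) = 0.6055, need <= 1. Result: satisfied (a binary prefix-free code with these lengths exists)

Yes


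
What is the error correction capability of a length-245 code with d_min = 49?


Correction capability = floor((d-1)/2) = floor((49-1)/2) = 24

24 errors


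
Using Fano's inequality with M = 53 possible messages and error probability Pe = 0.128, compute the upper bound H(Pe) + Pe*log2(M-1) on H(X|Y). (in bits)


H(Pe) = -Pe*log2(Pe) - (1-Pe)*log2(1-Pe) = -0.128*log2(0.128) - 0.872*log2(0.872) = 0.379620 + 0.172307 = 0.5519. Pe*log2(M-1) = 0.128*log2(52) = 0.729656. Bound = H(Pe) + Pe*log2(M-1) = 0.379620 + 0.172307 + 0.729656 = 1.2816

1.2816 bits


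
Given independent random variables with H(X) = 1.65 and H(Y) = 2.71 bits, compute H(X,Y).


For independent variables, H(X,Y) = H(X) + H(Y) = 1.65 + 2.71 = 4.36

4.36 bits


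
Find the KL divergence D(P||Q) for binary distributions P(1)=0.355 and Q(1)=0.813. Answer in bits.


KL = p*log2(p/q) + (1-p)*log2((1-p)/(1-q)) = 0.355*log2(0.355/0.813) + 0.645*log2(0.645/0.187) = 0.7278

0.7278 bits


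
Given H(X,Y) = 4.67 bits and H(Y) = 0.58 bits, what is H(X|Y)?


H(X|Y) = H(X,Y) - H(Y) = 4.67 - 0.58 = 4.09

4.09 bits


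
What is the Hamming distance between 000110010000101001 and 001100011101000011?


Count differing positions: . . ^ . ^ . . . ^ ^ . ^ ^ . ^ . ^ . = 8 differences

8


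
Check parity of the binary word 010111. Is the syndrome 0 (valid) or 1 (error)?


Syndrome = XOR of all bits = 0 XOR 1 XOR 0 XOR 1 XOR 1 XOR 1 = 0

0


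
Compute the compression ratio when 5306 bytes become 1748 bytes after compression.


Ratio = original / compressed = 5306 / 1748 = 3.0355

3.0355


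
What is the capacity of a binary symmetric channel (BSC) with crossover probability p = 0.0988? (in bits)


H(p) = -p*log2(p) - (1-p)*log2(1-p) = -0.0988*log2(0.0988) - 0.9012*log2(0.9012) = 0.329927 + 0.135253 = 0.4652. C = 1 - H(p) = 1 - 0.4652 = 0.5348

0.5348 bits


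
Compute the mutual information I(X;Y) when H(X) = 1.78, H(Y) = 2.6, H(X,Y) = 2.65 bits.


I(X;Y) = H(X) + H(Y) - H(X,Y) = 1.78 + 2.6 - 2.65 = 1.73

1.73 bits


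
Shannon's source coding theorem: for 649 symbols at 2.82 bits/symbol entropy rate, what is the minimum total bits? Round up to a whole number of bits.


Minimum bits >= n * H = 649 * 2.82 = 1830.18, rounded up to a whole number of bits = 1831

1831 bits


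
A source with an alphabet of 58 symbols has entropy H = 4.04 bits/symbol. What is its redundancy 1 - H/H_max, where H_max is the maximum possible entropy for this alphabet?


H_max = log2(K) = log2(58) = 5.858 bits/symbol. Redundancy = 1 - H/H_max = 1 - 4.04/5.858 = 1 - 0.6897 = 0.3103

0.3103


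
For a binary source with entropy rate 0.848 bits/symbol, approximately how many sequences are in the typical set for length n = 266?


log2|A_typical| = nH = 266 * 0.848 = 225.568, so |A_typical| ~ 2^225.568 = 7.993e+67

7.993e+67


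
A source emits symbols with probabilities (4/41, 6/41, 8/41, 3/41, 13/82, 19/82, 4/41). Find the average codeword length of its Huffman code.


Huffman construction (repeatedly merge the two least-probable nodes; each merge adds 1 bit to every symbol beneath it): 3/41 + 4/41 = 7/41; 4/41 + 6/41 = 10/41; 13/82 + 7/41 = 27/82; 8/41 + 19/82 = 35/82; 10/41 + 27/82 = 47/82; 35/82 + 47/82 = 1. Resulting codeword lengths (in the order the probabilities were given): (4, 3, 2, 4, 3, 2, 3). L_avg = sum(p_i * l_i) = 4/41*4 + 6/41*3 + 8/41*2 + 3/41*4 + 13/82*3 + 19/82*2 + 4/41*3 = 225/82 = 2.7439

2.7439 bits


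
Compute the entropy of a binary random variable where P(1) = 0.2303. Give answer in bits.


H = -p*log2(p) - (1-p)*log2(1-p). -0.2303*log2(0.2303) = 0.487871; -0.7697*log2(0.7697) = 0.290663. H = 0.487871 + 0.290663 = 0.7785

0.7785 bits


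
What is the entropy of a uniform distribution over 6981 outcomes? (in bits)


H = log2(n) = log2(6981) = 12.7692

12.7692 bits


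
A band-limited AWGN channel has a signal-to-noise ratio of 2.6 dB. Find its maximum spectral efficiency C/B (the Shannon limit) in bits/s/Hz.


SNR_linear = 10^(2.6/10) = 1.8197; C/B = log2(1 + SNR_linear) = log2(1 + 1.8197) = 1.4955

1.4955 bits/s/Hz


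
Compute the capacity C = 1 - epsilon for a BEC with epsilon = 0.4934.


C = 1 - epsilon = 1 - 0.4934 = 0.5066

0.5066 bits


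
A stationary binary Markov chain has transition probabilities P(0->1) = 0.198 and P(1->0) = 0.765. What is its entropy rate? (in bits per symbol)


Stationary distribution: pi_0 = p10/(p01+p10) = 0.7944, pi_1 = 0.2056. Entropy rate H' = pi_0*H(p01) + pi_1*H(p10) = 0.7944*0.7179 + 0.2056*0.7866 = 0.732

0.732 bits/symbol


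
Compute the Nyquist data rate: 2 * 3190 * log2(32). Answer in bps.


Rate = 2 * B * log2(M) = 2 * 3190 * 5.0 = 31900.0

31900.0 bps


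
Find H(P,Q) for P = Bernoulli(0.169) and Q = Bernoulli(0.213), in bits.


H(P,Q) = -p*log2(q) - (1-p)*log2(1-q). -0.169*log2(0.213) = 0.377052; -0.831*log2(0.787) = 0.287164. H(P,Q) = 0.377052 + 0.287164 = 0.6642

0.6642 bits


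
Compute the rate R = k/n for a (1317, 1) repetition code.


Rate = k/n = 1/1317

1/1317


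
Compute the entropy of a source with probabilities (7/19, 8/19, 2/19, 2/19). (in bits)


H = -sum(p_i * log2(p_i)). Terms: -(7/19)*log2(7/19) = 0.530737; -(8/19)*log2(8/19) = 0.525443; -(2/19)*log2(2/19) = 0.341887; -(2/19)*log2(2/19) = 0.341887. H = 0.530737 + 0.525443 + 0.341887 + 0.341887 = 1.74

1.74 bits


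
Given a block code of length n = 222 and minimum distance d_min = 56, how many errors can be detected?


Detection capability = d_min - 1 = 56 - 1 = 55

55 errors


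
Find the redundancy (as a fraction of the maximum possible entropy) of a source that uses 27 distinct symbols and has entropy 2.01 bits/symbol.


H_max = log2(K) = log2(27) = 4.7549 bits/symbol. Redundancy = 1 - H/H_max = 1 - 2.01/4.7549 = 1 - 0.4227 = 0.5773

0.5773


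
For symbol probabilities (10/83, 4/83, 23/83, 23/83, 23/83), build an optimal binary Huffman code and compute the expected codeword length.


Huffman construction (repeatedly merge the two least-probable nodes; each merge adds 1 bit to every symbol beneath it): 4/83 + 10/83 = 14/83; 14/83 + 23/83 = 37/83; 23/83 + 23/83 = 46/83; 37/83 + 46/83 = 1. Resulting codeword lengths (in the order the probabilities were given): (3, 3, 2, 2, 2). L_avg = sum(p_i * l_i) = 10/83*3 + 4/83*3 + 23/83*2 + 23/83*2 + 23/83*2 = 180/83 = 2.1687

2.1687 bits


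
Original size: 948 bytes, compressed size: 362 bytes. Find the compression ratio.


Ratio = original / compressed = 948 / 362 = 2.6188

2.6188


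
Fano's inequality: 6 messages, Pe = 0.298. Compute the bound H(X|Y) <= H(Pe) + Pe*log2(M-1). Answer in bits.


H(Pe) = -Pe*log2(Pe) - (1-Pe)*log2(1-Pe) = -0.298*log2(0.298) - 0.702*log2(0.702) = 0.520491 + 0.358341 = 0.8788. Pe*log2(M-1) = 0.298*log2(5) = 0.691935. Bound = H(Pe) + Pe*log2(M-1) = 0.520491 + 0.358341 + 0.691935 = 1.5708

1.5708 bits


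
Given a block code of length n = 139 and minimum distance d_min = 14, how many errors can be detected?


Detection capability = d_min - 1 = 14 - 1 = 13

13 errors


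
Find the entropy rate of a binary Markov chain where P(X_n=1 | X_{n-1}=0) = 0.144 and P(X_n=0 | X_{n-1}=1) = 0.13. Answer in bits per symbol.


Stationary distribution: pi_0 = p10/(p01+p10) = 0.4745, pi_1 = 0.5255. Entropy rate H' = pi_0*H(p01) + pi_1*H(p10) = 0.4745*0.5946 + 0.5255*0.5574 = 0.5751

0.5751 bits/symbol


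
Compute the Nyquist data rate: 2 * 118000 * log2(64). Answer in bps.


Rate = 2 * B * log2(M) = 2 * 118000 * 6.0 = 1416000.0

1416000.0 bps


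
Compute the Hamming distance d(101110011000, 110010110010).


Count differing positions: . ^ ^ ^ . . ^ . ^ . ^ . = 6 differences

6


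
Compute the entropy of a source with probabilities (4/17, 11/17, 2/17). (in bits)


H = -sum(p_i * log2(p_i)). Terms: -(4/17)*log2(4/17) = 0.491168; -(11/17)*log2(11/17) = 0.406373; -(2/17)*log2(2/17) = 0.363231. H = 0.491168 + 0.406373 + 0.363231 = 1.2608

1.2608 bits


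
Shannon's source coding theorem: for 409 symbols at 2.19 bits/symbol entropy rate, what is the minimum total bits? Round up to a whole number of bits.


Minimum bits >= n * H = 409 * 2.19 = 895.71, rounded up to a whole number of bits = 896

896 bits


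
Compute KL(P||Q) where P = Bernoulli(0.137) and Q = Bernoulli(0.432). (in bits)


KL = p*log2(p/q) + (1-p)*log2((1-p)/(1-q)) = 0.137*log2(0.137/0.432) + 0.863*log2(0.863/0.568) = 0.2938

0.2938 bits


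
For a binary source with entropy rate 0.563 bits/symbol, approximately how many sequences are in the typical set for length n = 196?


log2|A_typical| = nH = 196 * 0.563 = 110.348, so |A_typical| ~ 2^110.348 = 1.652e+33

1.652e+33


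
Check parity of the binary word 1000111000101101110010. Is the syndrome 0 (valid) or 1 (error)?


Syndrome = XOR of all bits = 1 XOR 0 XOR 0 XOR 0 XOR 1 XOR 1 XOR 1 XOR 0 XOR 0 XOR 0 XOR 1 XOR 0 XOR 1 XOR 1 XOR 0 XOR 1 XOR 1 XOR 1 XOR 0 XOR 0 XOR 1 XOR 0 = 1

1


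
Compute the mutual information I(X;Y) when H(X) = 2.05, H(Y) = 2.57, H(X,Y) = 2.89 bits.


I(X;Y) = H(X) + H(Y) - H(X,Y) = 2.05 + 2.57 - 2.89 = 1.73

1.73 bits


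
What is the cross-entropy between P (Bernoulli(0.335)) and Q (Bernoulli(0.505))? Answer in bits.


H(P,Q) = -p*log2(q) - (1-p)*log2(1-q). -0.335*log2(0.505) = 0.330191; -0.665*log2(0.495) = 0.674642. H(P,Q) = 0.330191 + 0.674642 = 1.0048

1.0048 bits


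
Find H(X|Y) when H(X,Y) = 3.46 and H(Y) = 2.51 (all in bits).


H(X|Y) = H(X,Y) - H(Y) = 3.46 - 2.51 = 0.95

0.95 bits


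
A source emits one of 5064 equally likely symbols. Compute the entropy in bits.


H = log2(n) = log2(5064) = 12.3061

12.3061 bits


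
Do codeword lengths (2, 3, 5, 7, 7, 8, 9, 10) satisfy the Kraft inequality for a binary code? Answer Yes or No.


Kraft sum = sum(2^(-l_i)) = 0.4287, need <= 1. Result: satisfied (a binary prefix-free code with these lengths exists)

Yes


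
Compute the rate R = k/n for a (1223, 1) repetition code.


Rate = k/n = 1/1223

1/1223


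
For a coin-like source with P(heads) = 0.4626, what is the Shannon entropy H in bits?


H = -p*log2(p) - (1-p)*log2(1-p). -0.4626*log2(0.4626) = 0.514487; -0.5374*log2(0.5374) = 0.481474. H = 0.514487 + 0.481474 = 0.996

0.996 bits


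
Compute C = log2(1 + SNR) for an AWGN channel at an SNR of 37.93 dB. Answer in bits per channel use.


SNR_linear = 10^(37.93/10) = 6208.6903; C = log2(1 + SNR_linear) = log2(1 + 6208.6903) = 12.6003

12.6003 bits/channel use


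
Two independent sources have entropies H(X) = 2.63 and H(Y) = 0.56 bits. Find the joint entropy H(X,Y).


For independent variables, H(X,Y) = H(X) + H(Y) = 2.63 + 0.56 = 3.19

3.19 bits


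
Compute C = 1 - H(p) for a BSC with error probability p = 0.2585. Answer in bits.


H(p) = -p*log2(p) - (1-p)*log2(1-p) = -0.2585*log2(0.2585) - 0.7415*log2(0.7415) = 0.504531 + 0.319943 = 0.8245. C = 1 - H(p) = 1 - 0.8245 = 0.1755

0.1755 bits


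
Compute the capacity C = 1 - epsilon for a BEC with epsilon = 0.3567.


C = 1 - epsilon = 1 - 0.3567 = 0.6433

0.6433 bits


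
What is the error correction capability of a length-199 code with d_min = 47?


Correction capability = floor((d-1)/2) = floor((47-1)/2) = 23

23 errors


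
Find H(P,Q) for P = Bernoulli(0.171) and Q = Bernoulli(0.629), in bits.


H(P,Q) = -p*log2(q) - (1-p)*log2(1-q). -0.171*log2(0.629) = 0.114376; -0.829*log2(0.371) = 1.185892. H(P,Q) = 0.114376 + 1.185892 = 1.3003

1.3003 bits


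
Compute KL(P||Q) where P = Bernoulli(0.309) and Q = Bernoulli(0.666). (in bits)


KL = p*log2(p/q) + (1-p)*log2((1-p)/(1-q)) = 0.309*log2(0.309/0.666) + 0.691*log2(0.691/0.334) = 0.3824

0.3824 bits


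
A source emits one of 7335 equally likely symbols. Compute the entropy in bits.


H = log2(n) = log2(7335) = 12.8406

12.8406 bits


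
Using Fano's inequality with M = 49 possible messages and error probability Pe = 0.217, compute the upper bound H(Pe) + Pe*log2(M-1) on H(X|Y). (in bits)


H(Pe) = -Pe*log2(Pe) - (1-Pe)*log2(1-Pe) = -0.217*log2(0.217) - 0.783*log2(0.783) = 0.478319 + 0.276333 = 0.7547. Pe*log2(M-1) = 0.217*log2(48) = 1.211937. Bound = H(Pe) + Pe*log2(M-1) = 0.478319 + 0.276333 + 1.211937 = 1.9666

1.9666 bits


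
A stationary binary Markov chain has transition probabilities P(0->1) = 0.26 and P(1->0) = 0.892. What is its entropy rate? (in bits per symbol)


Stationary distribution: pi_0 = p10/(p01+p10) = 0.7743, pi_1 = 0.2257. Entropy rate H' = pi_0*H(p01) + pi_1*H(p10) = 0.7743*0.8267 + 0.2257*0.4939 = 0.7516

0.7516 bits/symbol


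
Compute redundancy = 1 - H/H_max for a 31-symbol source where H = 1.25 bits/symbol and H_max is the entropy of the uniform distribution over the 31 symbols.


H_max = log2(K) = log2(31) = 4.9542 bits/symbol. Redundancy = 1 - H/H_max = 1 - 1.25/4.9542 = 1 - 0.2523 = 0.7477

0.7477


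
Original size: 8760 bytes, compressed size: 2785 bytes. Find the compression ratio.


Ratio = original / compressed = 8760 / 2785 = 3.1454

3.1454


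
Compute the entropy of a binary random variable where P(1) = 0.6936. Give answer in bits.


H = -p*log2(p) - (1-p)*log2(1-p). -0.6936*log2(0.6936) = 0.366099; -0.3064*log2(0.3064) = 0.522875. H = 0.366099 + 0.522875 = 0.889

0.889 bits


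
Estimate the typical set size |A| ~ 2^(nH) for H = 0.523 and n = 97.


log2|A_typical| = nH = 97 * 0.523 = 50.731, so |A_typical| ~ 2^50.731 = 1.869e+15

1.869e+15


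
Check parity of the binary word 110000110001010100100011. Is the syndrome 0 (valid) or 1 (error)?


Syndrome = XOR of all bits = 1 XOR 1 XOR 0 XOR 0 XOR 0 XOR 0 XOR 1 XOR 1 XOR 0 XOR 0 XOR 0 XOR 1 XOR 0 XOR 1 XOR 0 XOR 1 XOR 0 XOR 0 XOR 1 XOR 0 XOR 0 XOR 0 XOR 1 XOR 1 = 0

0


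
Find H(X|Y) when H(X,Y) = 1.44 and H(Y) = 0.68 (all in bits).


H(X|Y) = H(X,Y) - H(Y) = 1.44 - 0.68 = 0.76

0.76 bits


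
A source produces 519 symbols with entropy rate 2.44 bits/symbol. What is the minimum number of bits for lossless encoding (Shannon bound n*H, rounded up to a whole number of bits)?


Minimum bits >= n * H = 519 * 2.44 = 1266.36, rounded up to a whole number of bits = 1267

1267 bits


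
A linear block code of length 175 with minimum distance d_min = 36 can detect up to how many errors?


Detection capability = d_min - 1 = 36 - 1 = 35

35 errors
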